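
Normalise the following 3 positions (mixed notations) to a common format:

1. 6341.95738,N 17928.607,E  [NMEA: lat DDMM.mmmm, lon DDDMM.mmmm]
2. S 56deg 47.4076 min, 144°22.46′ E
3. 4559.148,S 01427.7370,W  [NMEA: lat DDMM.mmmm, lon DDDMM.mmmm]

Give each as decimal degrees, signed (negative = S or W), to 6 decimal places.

1. 63.699290, 179.476783
2. -56.790127, 144.374333
3. -45.985800, -14.462283

Point 1:
  φ: degrees = first 2 digits = 63, minutes = 41.95738; 63 + 41.95738/60 = 63.6992897
  N → positive
  Lon: degrees = first 3 digits = 179, minutes = 28.607; 179 + 28.607/60 = 179.4767833
  E ⇒ keep positive
Point 2:
  Lat: 56 + 47.4076/60 = 56.7901267
  S → negative
  λ: 22.46′ = 0.374333°; total 144.3743333
  E ⇒ keep positive
Point 3:
  φ: split at 2 digits → 45° and 59.148′; 45 + 59.148/60 = 45.9858000
  S → negative
  λ: split at 3 digits → 014° and 27.737′; 14 + 27.737/60 = 14.4622833
  hemisphere W, so the sign is −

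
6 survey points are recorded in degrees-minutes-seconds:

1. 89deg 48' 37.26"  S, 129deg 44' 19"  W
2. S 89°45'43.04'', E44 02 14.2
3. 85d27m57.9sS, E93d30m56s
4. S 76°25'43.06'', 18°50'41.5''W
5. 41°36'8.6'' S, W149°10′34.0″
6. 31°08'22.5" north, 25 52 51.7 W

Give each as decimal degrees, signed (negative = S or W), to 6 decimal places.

Point 1:
  Lat: 89 + 48/60 + 37.26/3600 = 89.8103500
  S → negative
  λ: 44′ + 19″ = 44.31667′; 129 + 44.31667/60 = 129.7386111
  W ⇒ negate
Point 2:
  Lat: 45′ + 43.04″ = 45.71733′; 89 + 45.71733/60 = 89.7619556
  S → negative
  Longitude: 44° + 2/60 + 14.2/3600 = 44 + 0.033333 + 0.003944 = 44.0372778
  E → positive
Point 3:
  φ: 85° + 27/60 + 57.9/3600 = 85 + 0.450000 + 0.016083 = 85.4660833
  hemisphere S, so the sign is −
  Longitude: 93° + 30/60 + 56/3600 = 93 + 0.500000 + 0.015556 = 93.5155556
  E ⇒ keep positive
Point 4:
  φ: 76° + 25/60 + 43.06/3600 = 76 + 0.416667 + 0.011961 = 76.4286278
  hemisphere S, so the sign is −
  Lon: 18° + 50/60 + 41.5/3600 = 18 + 0.833333 + 0.011528 = 18.8448611
  hemisphere W, so the sign is −
Point 5:
  Latitude: 36′ + 8.6″ = 36.14333′; 41 + 36.14333/60 = 41.6023889
  S → negative
  Longitude: 149 + 10/60 + 34/3600 = 149.1761111
  hemisphere W, so the sign is −
Point 6:
  Latitude: 31° + 8/60 + 22.5/3600 = 31 + 0.133333 + 0.006250 = 31.1395833
  N → positive
  Lon: 52′ + 51.7″ = 52.86167′; 25 + 52.86167/60 = 25.8810278
  hemisphere W, so the sign is −

1. -89.810350, -129.738611
2. -89.761956, 44.037278
3. -85.466083, 93.515556
4. -76.428628, -18.844861
5. -41.602389, -149.176111
6. 31.139583, -25.881028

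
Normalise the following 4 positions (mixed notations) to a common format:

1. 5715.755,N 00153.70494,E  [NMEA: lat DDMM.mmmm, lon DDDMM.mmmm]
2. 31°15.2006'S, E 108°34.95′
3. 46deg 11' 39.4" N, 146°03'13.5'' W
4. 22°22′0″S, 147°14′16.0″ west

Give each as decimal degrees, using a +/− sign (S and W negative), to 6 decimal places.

Point 1:
  φ: split at 2 digits → 57° and 15.755′; 57 + 15.755/60 = 57.2625833
  N ⇒ keep positive
  Lon: split at 3 digits → 001° and 53.70494′; 1 + 53.70494/60 = 1.8950823
  E ⇒ keep positive
Point 2:
  Latitude: 31 + 15.2006/60 = 31.2533433
  S → negative
  Longitude: 34.95′ = 0.582500°; total 108.5825000
  E → positive
Point 3:
  Lat: 11′ + 39.4″ = 11.65667′; 46 + 11.65667/60 = 46.1942778
  N → positive
  Longitude: 3′ + 13.5″ = 3.22500′; 146 + 3.22500/60 = 146.0537500
  W ⇒ negate
Point 4:
  Latitude: 22 + 22/60 + 0/3600 = 22.3666667
  S ⇒ negate
  Longitude: 147° + 14/60 + 16/3600 = 147 + 0.233333 + 0.004444 = 147.2377778
  hemisphere W, so the sign is −

1. 57.262583, 1.895082
2. -31.253343, 108.582500
3. 46.194278, -146.053750
4. -22.366667, -147.237778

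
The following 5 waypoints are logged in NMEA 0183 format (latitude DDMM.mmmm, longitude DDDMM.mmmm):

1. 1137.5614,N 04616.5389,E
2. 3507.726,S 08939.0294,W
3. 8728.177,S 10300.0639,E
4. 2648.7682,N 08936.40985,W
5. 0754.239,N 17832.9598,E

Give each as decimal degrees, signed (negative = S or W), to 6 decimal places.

Point 1:
  Lat: split at 2 digits → 11° and 37.5614′; 11 + 37.5614/60 = 11.6260233
  N ⇒ keep positive
  Longitude: split at 3 digits → 046° and 16.5389′; 46 + 16.5389/60 = 46.2756483
  E ⇒ keep positive
Point 2:
  Latitude: degrees = first 2 digits = 35, minutes = 7.726; 35 + 7.726/60 = 35.1287667
  S ⇒ negate
  Lon: degrees = first 3 digits = 89, minutes = 39.0294; 89 + 39.0294/60 = 89.6504900
  W ⇒ negate
Point 3:
  Lat: degrees = first 2 digits = 87, minutes = 28.177; 87 + 28.177/60 = 87.4696167
  S → negative
  λ: degrees = first 3 digits = 103, minutes = 0.0639; 103 + 0.0639/60 = 103.0010650
  E → positive
Point 4:
  Lat: split at 2 digits → 26° and 48.7682′; 26 + 48.7682/60 = 26.8128033
  N → positive
  Longitude: split at 3 digits → 089° and 36.40985′; 89 + 36.40985/60 = 89.6068308
  W ⇒ negate
Point 5:
  φ: degrees = first 2 digits = 7, minutes = 54.239; 7 + 54.239/60 = 7.9039833
  N ⇒ keep positive
  λ: degrees = first 3 digits = 178, minutes = 32.9598; 178 + 32.9598/60 = 178.5493300
  E ⇒ keep positive

1. 11.626023, 46.275648
2. -35.128767, -89.650490
3. -87.469617, 103.001065
4. 26.812803, -89.606831
5. 7.903983, 178.549330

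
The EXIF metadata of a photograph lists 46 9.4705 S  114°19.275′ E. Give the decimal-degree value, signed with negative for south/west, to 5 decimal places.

-46.15784, 114.32125

Latitude: 9.4705′ = 0.157842°; total 46.157842
S → negative
Lon: 19.275′ = 0.321250°; total 114.321250
E → positive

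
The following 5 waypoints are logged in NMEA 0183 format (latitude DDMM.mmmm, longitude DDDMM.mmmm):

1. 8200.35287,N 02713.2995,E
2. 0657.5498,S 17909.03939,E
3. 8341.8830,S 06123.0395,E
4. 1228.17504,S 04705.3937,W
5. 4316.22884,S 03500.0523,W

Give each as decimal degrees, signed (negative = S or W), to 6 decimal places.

Point 1:
  φ: split at 2 digits → 82° and 0.35287′; 82 + 0.35287/60 = 82.0058812
  N ⇒ keep positive
  Lon: degrees = first 3 digits = 27, minutes = 13.2995; 27 + 13.2995/60 = 27.2216583
  E → positive
Point 2:
  φ: split at 2 digits → 06° and 57.5498′; 6 + 57.5498/60 = 6.9591633
  S ⇒ negate
  Longitude: split at 3 digits → 179° and 9.03939′; 179 + 9.03939/60 = 179.1506565
  E → positive
Point 3:
  Lat: split at 2 digits → 83° and 41.883′; 83 + 41.883/60 = 83.6980500
  S → negative
  λ: split at 3 digits → 061° and 23.0395′; 61 + 23.0395/60 = 61.3839917
  E → positive
Point 4:
  Latitude: split at 2 digits → 12° and 28.17504′; 12 + 28.17504/60 = 12.4695840
  S ⇒ negate
  Lon: degrees = first 3 digits = 47, minutes = 5.3937; 47 + 5.3937/60 = 47.0898950
  W ⇒ negate
Point 5:
  φ: split at 2 digits → 43° and 16.22884′; 43 + 16.22884/60 = 43.2704807
  S → negative
  λ: split at 3 digits → 035° and 0.0523′; 35 + 0.0523/60 = 35.0008717
  W ⇒ negate

1. 82.005881, 27.221658
2. -6.959163, 179.150657
3. -83.698050, 61.383992
4. -12.469584, -47.089895
5. -43.270481, -35.000872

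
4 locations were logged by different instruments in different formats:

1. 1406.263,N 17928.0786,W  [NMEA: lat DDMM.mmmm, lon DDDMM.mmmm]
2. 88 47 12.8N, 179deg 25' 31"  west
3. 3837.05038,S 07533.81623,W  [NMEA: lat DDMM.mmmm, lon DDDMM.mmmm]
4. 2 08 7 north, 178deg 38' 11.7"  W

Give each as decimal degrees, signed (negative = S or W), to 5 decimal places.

1. 14.10438, -179.46798
2. 88.78689, -179.42528
3. -38.61751, -75.56360
4. 2.13528, -178.63658

Point 1:
  φ: degrees = first 2 digits = 14, minutes = 6.263; 14 + 6.263/60 = 14.104383
  N ⇒ keep positive
  Longitude: split at 3 digits → 179° and 28.0786′; 179 + 28.0786/60 = 179.467977
  W → negative
Point 2:
  Latitude: 88 + 47/60 + 12.8/3600 = 88.786889
  N ⇒ keep positive
  Lon: 179 + 25/60 + 31/3600 = 179.425278
  W ⇒ negate
Point 3:
  Lat: split at 2 digits → 38° and 37.05038′; 38 + 37.05038/60 = 38.617506
  S → negative
  λ: split at 3 digits → 075° and 33.81623′; 75 + 33.81623/60 = 75.563604
  W ⇒ negate
Point 4:
  Latitude: 2° + 8/60 + 7/3600 = 2 + 0.133333 + 0.001944 = 2.135278
  N ⇒ keep positive
  Lon: 178 + 38/60 + 11.7/3600 = 178.636583
  W → negative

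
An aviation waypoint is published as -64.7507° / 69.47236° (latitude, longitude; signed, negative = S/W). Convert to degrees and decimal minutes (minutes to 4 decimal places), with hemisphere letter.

64° 45.0420′ S, 69° 28.3416′ E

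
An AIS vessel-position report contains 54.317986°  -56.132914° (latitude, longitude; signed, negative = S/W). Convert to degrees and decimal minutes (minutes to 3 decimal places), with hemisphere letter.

Lat: 54° + 0.317986 × 60 = 54° 19.07916′
Longitude is negative → W; |value| = 56.132914
Lon: 56° + 0.132914 × 60 = 56° 7.97484′

54° 19.079′ N, 56° 7.975′ W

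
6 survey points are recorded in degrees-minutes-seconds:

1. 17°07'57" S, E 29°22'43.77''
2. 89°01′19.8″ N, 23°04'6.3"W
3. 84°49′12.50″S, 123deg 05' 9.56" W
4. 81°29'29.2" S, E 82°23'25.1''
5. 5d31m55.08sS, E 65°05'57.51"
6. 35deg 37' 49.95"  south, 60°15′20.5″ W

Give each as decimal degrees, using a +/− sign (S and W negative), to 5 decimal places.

1. -17.13250, 29.37883
2. 89.02217, -23.06842
3. -84.82014, -123.08599
4. -81.49144, 82.39031
5. -5.53197, 65.09931
6. -35.63054, -60.25569

Point 1:
  Lat: 7′ + 57″ = 7.95000′; 17 + 7.95000/60 = 17.132500
  S ⇒ negate
  λ: 29° + 22/60 + 43.77/3600 = 29 + 0.366667 + 0.012158 = 29.378825
  E ⇒ keep positive
Point 2:
  Lat: 1′ + 19.8″ = 1.33000′; 89 + 1.33000/60 = 89.022167
  N → positive
  Lon: 4′ + 6.3″ = 4.10500′; 23 + 4.10500/60 = 23.068417
  W ⇒ negate
Point 3:
  Lat: 49′ + 12.5″ = 49.20833′; 84 + 49.20833/60 = 84.820139
  S → negative
  Lon: 123° + 5/60 + 9.56/3600 = 123 + 0.083333 + 0.002656 = 123.085989
  W → negative
Point 4:
  Lat: 81 + 29/60 + 29.2/3600 = 81.491444
  S ⇒ negate
  λ: 82 + 23/60 + 25.1/3600 = 82.390306
  E ⇒ keep positive
Point 5:
  Lat: 31′ + 55.08″ = 31.91800′; 5 + 31.91800/60 = 5.531967
  S ⇒ negate
  λ: 65° + 5/60 + 57.51/3600 = 65 + 0.083333 + 0.015975 = 65.099308
  E ⇒ keep positive
Point 6:
  φ: 37′ + 49.95″ = 37.83250′; 35 + 37.83250/60 = 35.630542
  hemisphere S, so the sign is −
  Longitude: 60° + 15/60 + 20.5/3600 = 60 + 0.250000 + 0.005694 = 60.255694
  W ⇒ negate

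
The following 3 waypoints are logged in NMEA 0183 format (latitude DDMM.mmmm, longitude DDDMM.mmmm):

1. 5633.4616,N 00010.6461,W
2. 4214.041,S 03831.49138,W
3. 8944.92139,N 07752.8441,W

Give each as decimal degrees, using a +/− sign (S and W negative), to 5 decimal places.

Point 1:
  Latitude: split at 2 digits → 56° and 33.4616′; 56 + 33.4616/60 = 56.557693
  N → positive
  Lon: split at 3 digits → 000° and 10.6461′; 0 + 10.6461/60 = 0.177435
  W → negative
Point 2:
  Lat: degrees = first 2 digits = 42, minutes = 14.041; 42 + 14.041/60 = 42.234017
  hemisphere S, so the sign is −
  λ: degrees = first 3 digits = 38, minutes = 31.49138; 38 + 31.49138/60 = 38.524856
  W → negative
Point 3:
  Latitude: split at 2 digits → 89° and 44.92139′; 89 + 44.92139/60 = 89.748690
  N → positive
  λ: split at 3 digits → 077° and 52.8441′; 77 + 52.8441/60 = 77.880735
  hemisphere W, so the sign is −

1. 56.55769, -0.17744
2. -42.23402, -38.52486
3. 89.74869, -77.88074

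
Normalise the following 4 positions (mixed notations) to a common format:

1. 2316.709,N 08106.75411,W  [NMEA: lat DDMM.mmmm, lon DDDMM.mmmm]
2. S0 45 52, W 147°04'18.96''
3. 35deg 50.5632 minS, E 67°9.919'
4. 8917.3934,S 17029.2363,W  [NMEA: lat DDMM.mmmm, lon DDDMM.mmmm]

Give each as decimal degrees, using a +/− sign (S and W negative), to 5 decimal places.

Point 1:
  Lat: degrees = first 2 digits = 23, minutes = 16.709; 23 + 16.709/60 = 23.278483
  N ⇒ keep positive
  Longitude: degrees = first 3 digits = 81, minutes = 6.75411; 81 + 6.75411/60 = 81.112569
  W → negative
Point 2:
  φ: 45′ + 52″ = 45.86667′; 0 + 45.86667/60 = 0.764444
  S ⇒ negate
  Lon: 147° + 4/60 + 18.96/3600 = 147 + 0.066667 + 0.005267 = 147.071933
  W → negative
Point 3:
  φ: 50.5632′ = 0.842720°; total 35.842720
  S ⇒ negate
  Lon: 9.919′ = 0.165317°; total 67.165317
  E → positive
Point 4:
  φ: split at 2 digits → 89° and 17.3934′; 89 + 17.3934/60 = 89.289890
  hemisphere S, so the sign is −
  λ: split at 3 digits → 170° and 29.2363′; 170 + 29.2363/60 = 170.487272
  hemisphere W, so the sign is −

1. 23.27848, -81.11257
2. -0.76444, -147.07193
3. -35.84272, 67.16532
4. -89.28989, -170.48727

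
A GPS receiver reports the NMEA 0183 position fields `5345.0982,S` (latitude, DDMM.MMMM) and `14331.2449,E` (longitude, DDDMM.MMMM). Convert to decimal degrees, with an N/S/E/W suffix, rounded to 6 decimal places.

53.751637° S, 143.520748° E

φ: split at 2 digits → 53° and 45.0982′; 53 + 45.0982/60 = 53.7516367
Lon: split at 3 digits → 143° and 31.2449′; 143 + 31.2449/60 = 143.5207483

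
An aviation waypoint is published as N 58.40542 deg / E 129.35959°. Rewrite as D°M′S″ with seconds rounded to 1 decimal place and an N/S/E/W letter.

58°24′19.5″ N, 129°21′34.5″ E

Latitude: 0.405420° → 24.32520′; 0.32520 × 60 = 19.512″
Lon: 0.359590 × 60 = 21.57540′ → 21′, remainder × 60 = 34.524″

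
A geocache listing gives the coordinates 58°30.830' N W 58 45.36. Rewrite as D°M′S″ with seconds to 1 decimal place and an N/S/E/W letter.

Lat: fractional minutes 0.83000 × 60 = 49.800″
Lon: 45.36000′ → 45′ and 0.36000 × 60 = 21.600″

58°30′49.8″ N, 58°45′21.6″ W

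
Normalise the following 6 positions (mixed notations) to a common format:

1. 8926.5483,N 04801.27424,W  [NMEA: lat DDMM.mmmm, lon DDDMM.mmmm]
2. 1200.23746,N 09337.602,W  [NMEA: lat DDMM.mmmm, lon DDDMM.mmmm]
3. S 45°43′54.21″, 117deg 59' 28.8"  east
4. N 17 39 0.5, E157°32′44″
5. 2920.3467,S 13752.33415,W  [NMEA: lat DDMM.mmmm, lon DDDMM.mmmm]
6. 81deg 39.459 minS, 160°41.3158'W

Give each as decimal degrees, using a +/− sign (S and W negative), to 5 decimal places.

1. 89.44247, -48.02124
2. 12.00396, -93.62670
3. -45.73173, 117.99133
4. 17.65014, 157.54556
5. -29.33911, -137.87224
6. -81.65765, -160.68860

Point 1:
  Lat: split at 2 digits → 89° and 26.5483′; 89 + 26.5483/60 = 89.442472
  N ⇒ keep positive
  Lon: degrees = first 3 digits = 48, minutes = 1.27424; 48 + 1.27424/60 = 48.021237
  W ⇒ negate
Point 2:
  Latitude: degrees = first 2 digits = 12, minutes = 0.23746; 12 + 0.23746/60 = 12.003958
  N → positive
  Lon: degrees = first 3 digits = 93, minutes = 37.602; 93 + 37.602/60 = 93.626700
  W ⇒ negate
Point 3:
  φ: 45 + 43/60 + 54.21/3600 = 45.731725
  S → negative
  Longitude: 59′ + 28.8″ = 59.48000′; 117 + 59.48000/60 = 117.991333
  E ⇒ keep positive
Point 4:
  φ: 17° + 39/60 + 0.5/3600 = 17 + 0.650000 + 0.000139 = 17.650139
  N → positive
  λ: 157 + 32/60 + 44/3600 = 157.545556
  E ⇒ keep positive
Point 5:
  φ: split at 2 digits → 29° and 20.3467′; 29 + 20.3467/60 = 29.339112
  hemisphere S, so the sign is −
  Longitude: degrees = first 3 digits = 137, minutes = 52.33415; 137 + 52.33415/60 = 137.872236
  W → negative
Point 6:
  Lat: 81 + 39.459/60 = 81.657650
  S → negative
  Longitude: 160 + 41.3158/60 = 160.688597
  W → negative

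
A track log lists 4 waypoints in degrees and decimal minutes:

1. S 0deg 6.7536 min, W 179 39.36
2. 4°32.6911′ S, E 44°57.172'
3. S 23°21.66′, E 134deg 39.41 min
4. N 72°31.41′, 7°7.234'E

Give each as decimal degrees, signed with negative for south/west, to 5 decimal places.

Point 1:
  Latitude: 0 + 6.7536/60 = 0.112560
  S → negative
  Lon: 179 + 39.36/60 = 179.656000
  W ⇒ negate
Point 2:
  Lat: 32.6911′ = 0.544852°; total 4.544852
  S → negative
  Longitude: 44 + 57.172/60 = 44.952867
  E → positive
Point 3:
  φ: 21.66′ = 0.361000°; total 23.361000
  S ⇒ negate
  Longitude: 134 + 39.41/60 = 134.656833
  E → positive
Point 4:
  Latitude: 72 + 31.41/60 = 72.523500
  N → positive
  Longitude: 7.234′ = 0.120567°; total 7.120567
  E → positive

1. -0.11256, -179.65600
2. -4.54485, 44.95287
3. -23.36100, 134.65683
4. 72.52350, 7.12057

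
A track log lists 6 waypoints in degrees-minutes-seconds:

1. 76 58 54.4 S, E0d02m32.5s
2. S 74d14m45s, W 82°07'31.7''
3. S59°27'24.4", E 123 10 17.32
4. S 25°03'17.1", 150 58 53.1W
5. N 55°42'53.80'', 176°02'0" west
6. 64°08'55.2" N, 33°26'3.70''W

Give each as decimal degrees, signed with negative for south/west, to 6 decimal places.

1. -76.981778, 0.042361
2. -74.245833, -82.125472
3. -59.456778, 123.171478
4. -25.054750, -150.981417
5. 55.714944, -176.033333
6. 64.148667, -33.434361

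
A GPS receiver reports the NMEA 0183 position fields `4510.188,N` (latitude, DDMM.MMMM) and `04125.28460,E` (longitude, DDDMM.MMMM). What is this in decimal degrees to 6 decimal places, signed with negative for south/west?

Lat: split at 2 digits → 45° and 10.188′; 45 + 10.188/60 = 45.1698000
N → positive
Lon: split at 3 digits → 041° and 25.2846′; 41 + 25.2846/60 = 41.4214100
E → positive

45.169800, 41.421410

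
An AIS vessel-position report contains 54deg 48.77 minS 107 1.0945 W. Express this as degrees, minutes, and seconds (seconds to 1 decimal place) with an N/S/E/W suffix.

Lat: fractional minutes 0.77000 × 60 = 46.200″
Lon: 1.09450′ → 1′ and 0.09450 × 60 = 5.670″

54°48′46.2″ S, 107°01′5.7″ W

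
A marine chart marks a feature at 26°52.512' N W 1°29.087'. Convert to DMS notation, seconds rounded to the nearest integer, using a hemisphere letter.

26°52′31″ N, 1°29′5″ W

Latitude: fractional minutes 0.51200 × 60 = 30.72″
Lon: fractional minutes 0.08700 × 60 = 5.22″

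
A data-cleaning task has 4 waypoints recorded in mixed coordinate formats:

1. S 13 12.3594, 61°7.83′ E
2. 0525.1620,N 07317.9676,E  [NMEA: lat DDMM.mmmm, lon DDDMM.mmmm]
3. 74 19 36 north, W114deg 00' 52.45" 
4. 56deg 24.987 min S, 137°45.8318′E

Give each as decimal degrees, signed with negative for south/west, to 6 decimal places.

1. -13.205990, 61.130500
2. 5.419367, 73.299460
3. 74.326667, -114.014569
4. -56.416450, 137.763863

Point 1:
  φ: 12.3594′ = 0.205990°; total 13.2059900
  S → negative
  Longitude: 61 + 7.83/60 = 61.1305000
  E → positive
Point 2:
  φ: degrees = first 2 digits = 5, minutes = 25.162; 5 + 25.162/60 = 5.4193667
  N → positive
  Longitude: split at 3 digits → 073° and 17.9676′; 73 + 17.9676/60 = 73.2994600
  E → positive
Point 3:
  φ: 19′ + 36″ = 19.60000′; 74 + 19.60000/60 = 74.3266667
  N → positive
  λ: 114 + 0/60 + 52.45/3600 = 114.0145694
  W → negative
Point 4:
  Lat: 56 + 24.987/60 = 56.4164500
  S ⇒ negate
  Longitude: 45.8318′ = 0.763863°; total 137.7638633
  E ⇒ keep positive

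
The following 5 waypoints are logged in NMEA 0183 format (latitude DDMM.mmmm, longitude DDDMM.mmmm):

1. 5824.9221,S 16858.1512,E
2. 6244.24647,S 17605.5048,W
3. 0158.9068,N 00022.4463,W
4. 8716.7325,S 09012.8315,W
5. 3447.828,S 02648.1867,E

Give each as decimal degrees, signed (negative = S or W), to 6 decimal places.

Point 1:
  Latitude: degrees = first 2 digits = 58, minutes = 24.9221; 58 + 24.9221/60 = 58.4153683
  hemisphere S, so the sign is −
  Longitude: split at 3 digits → 168° and 58.1512′; 168 + 58.1512/60 = 168.9691867
  E ⇒ keep positive
Point 2:
  Lat: split at 2 digits → 62° and 44.24647′; 62 + 44.24647/60 = 62.7374412
  S ⇒ negate
  Longitude: split at 3 digits → 176° and 5.5048′; 176 + 5.5048/60 = 176.0917467
  hemisphere W, so the sign is −
Point 3:
  Lat: split at 2 digits → 01° and 58.9068′; 1 + 58.9068/60 = 1.9817800
  N → positive
  Longitude: split at 3 digits → 000° and 22.4463′; 0 + 22.4463/60 = 0.3741050
  hemisphere W, so the sign is −
Point 4:
  φ: degrees = first 2 digits = 87, minutes = 16.7325; 87 + 16.7325/60 = 87.2788750
  S ⇒ negate
  Lon: split at 3 digits → 090° and 12.8315′; 90 + 12.8315/60 = 90.2138583
  W ⇒ negate
Point 5:
  Lat: degrees = first 2 digits = 34, minutes = 47.828; 34 + 47.828/60 = 34.7971333
  S → negative
  Longitude: split at 3 digits → 026° and 48.1867′; 26 + 48.1867/60 = 26.8031117
  E → positive

1. -58.415368, 168.969187
2. -62.737441, -176.091747
3. 1.981780, -0.374105
4. -87.278875, -90.213858
5. -34.797133, 26.803112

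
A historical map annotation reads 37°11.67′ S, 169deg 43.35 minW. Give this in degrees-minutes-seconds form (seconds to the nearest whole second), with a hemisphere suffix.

Lat: fractional minutes 0.67000 × 60 = 40.20″
Lon: 43.35000′ → 43′ and 0.35000 × 60 = 21.00″

37°11′40″ S, 169°43′21″ W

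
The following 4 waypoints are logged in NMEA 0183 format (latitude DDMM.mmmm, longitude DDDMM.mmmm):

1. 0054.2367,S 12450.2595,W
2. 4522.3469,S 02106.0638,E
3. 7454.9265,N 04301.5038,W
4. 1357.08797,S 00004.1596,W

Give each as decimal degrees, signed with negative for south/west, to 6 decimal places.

Point 1:
  φ: degrees = first 2 digits = 0, minutes = 54.2367; 0 + 54.2367/60 = 0.9039450
  S ⇒ negate
  Longitude: split at 3 digits → 124° and 50.2595′; 124 + 50.2595/60 = 124.8376583
  hemisphere W, so the sign is −
Point 2:
  Lat: degrees = first 2 digits = 45, minutes = 22.3469; 45 + 22.3469/60 = 45.3724483
  S → negative
  Longitude: split at 3 digits → 021° and 6.0638′; 21 + 6.0638/60 = 21.1010633
  E ⇒ keep positive
Point 3:
  Latitude: degrees = first 2 digits = 74, minutes = 54.9265; 74 + 54.9265/60 = 74.9154417
  N → positive
  λ: split at 3 digits → 043° and 1.5038′; 43 + 1.5038/60 = 43.0250633
  W → negative
Point 4:
  Lat: degrees = first 2 digits = 13, minutes = 57.08797; 13 + 57.08797/60 = 13.9514662
  hemisphere S, so the sign is −
  Lon: split at 3 digits → 000° and 4.1596′; 0 + 4.1596/60 = 0.0693267
  W → negative

1. -0.903945, -124.837658
2. -45.372448, 21.101063
3. 74.915442, -43.025063
4. -13.951466, -0.069327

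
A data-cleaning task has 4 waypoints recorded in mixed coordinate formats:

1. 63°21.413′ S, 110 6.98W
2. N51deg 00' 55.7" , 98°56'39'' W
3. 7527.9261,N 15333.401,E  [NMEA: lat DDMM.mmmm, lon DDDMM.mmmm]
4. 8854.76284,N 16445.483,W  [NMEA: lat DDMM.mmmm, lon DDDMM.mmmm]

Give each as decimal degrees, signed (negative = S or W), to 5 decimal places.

Point 1:
  φ: 21.413′ = 0.356883°; total 63.356883
  hemisphere S, so the sign is −
  Longitude: 6.98′ = 0.116333°; total 110.116333
  W ⇒ negate
Point 2:
  φ: 0′ + 55.7″ = 0.92833′; 51 + 0.92833/60 = 51.015472
  N ⇒ keep positive
  Lon: 56′ + 39″ = 56.65000′; 98 + 56.65000/60 = 98.944167
  W → negative
Point 3:
  Lat: split at 2 digits → 75° and 27.9261′; 75 + 27.9261/60 = 75.465435
  N ⇒ keep positive
  Lon: split at 3 digits → 153° and 33.401′; 153 + 33.401/60 = 153.556683
  E ⇒ keep positive
Point 4:
  Lat: degrees = first 2 digits = 88, minutes = 54.76284; 88 + 54.76284/60 = 88.912714
  N ⇒ keep positive
  Longitude: split at 3 digits → 164° and 45.483′; 164 + 45.483/60 = 164.758050
  hemisphere W, so the sign is −

1. -63.35688, -110.11633
2. 51.01547, -98.94417
3. 75.46544, 153.55668
4. 88.91271, -164.75805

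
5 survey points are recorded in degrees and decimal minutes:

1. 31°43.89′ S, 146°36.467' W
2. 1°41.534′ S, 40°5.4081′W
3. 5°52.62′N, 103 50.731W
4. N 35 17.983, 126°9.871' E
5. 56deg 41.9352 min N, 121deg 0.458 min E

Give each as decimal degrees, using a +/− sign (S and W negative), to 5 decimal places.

1. -31.73150, -146.60778
2. -1.69223, -40.09014
3. 5.87700, -103.84552
4. 35.29972, 126.16452
5. 56.69892, 121.00763

Point 1:
  Latitude: 31 + 43.89/60 = 31.731500
  hemisphere S, so the sign is −
  Lon: 146 + 36.467/60 = 146.607783
  hemisphere W, so the sign is −
Point 2:
  Lat: 1 + 41.534/60 = 1.692233
  hemisphere S, so the sign is −
  Lon: 5.4081′ = 0.090135°; total 40.090135
  W ⇒ negate
Point 3:
  Lat: 52.62′ = 0.877000°; total 5.877000
  N ⇒ keep positive
  λ: 50.731′ = 0.845517°; total 103.845517
  W → negative
Point 4:
  Lat: 17.983′ = 0.299717°; total 35.299717
  N ⇒ keep positive
  Longitude: 126 + 9.871/60 = 126.164517
  E → positive
Point 5:
  φ: 56 + 41.9352/60 = 56.698920
  N ⇒ keep positive
  Longitude: 0.458′ = 0.007633°; total 121.007633
  E ⇒ keep positive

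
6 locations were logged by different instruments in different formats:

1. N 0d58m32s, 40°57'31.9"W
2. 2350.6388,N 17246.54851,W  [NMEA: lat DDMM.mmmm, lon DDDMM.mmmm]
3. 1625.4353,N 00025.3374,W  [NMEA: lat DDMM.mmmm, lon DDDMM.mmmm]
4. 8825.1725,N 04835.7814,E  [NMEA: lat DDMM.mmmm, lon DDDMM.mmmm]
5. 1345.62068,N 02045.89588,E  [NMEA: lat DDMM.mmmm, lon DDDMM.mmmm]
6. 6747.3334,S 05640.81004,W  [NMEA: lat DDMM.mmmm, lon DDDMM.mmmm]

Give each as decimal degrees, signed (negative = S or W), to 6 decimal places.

Point 1:
  Latitude: 58′ + 32″ = 58.53333′; 0 + 58.53333/60 = 0.9755556
  N ⇒ keep positive
  λ: 57′ + 31.9″ = 57.53167′; 40 + 57.53167/60 = 40.9588611
  W → negative
Point 2:
  φ: split at 2 digits → 23° and 50.6388′; 23 + 50.6388/60 = 23.8439800
  N ⇒ keep positive
  Longitude: degrees = first 3 digits = 172, minutes = 46.54851; 172 + 46.54851/60 = 172.7758085
  W → negative
Point 3:
  Latitude: degrees = first 2 digits = 16, minutes = 25.4353; 16 + 25.4353/60 = 16.4239217
  N → positive
  Lon: degrees = first 3 digits = 0, minutes = 25.3374; 0 + 25.3374/60 = 0.4222900
  hemisphere W, so the sign is −
Point 4:
  Latitude: split at 2 digits → 88° and 25.1725′; 88 + 25.1725/60 = 88.4195417
  N ⇒ keep positive
  λ: split at 3 digits → 048° and 35.7814′; 48 + 35.7814/60 = 48.5963567
  E ⇒ keep positive
Point 5:
  φ: degrees = first 2 digits = 13, minutes = 45.62068; 13 + 45.62068/60 = 13.7603447
  N ⇒ keep positive
  Lon: split at 3 digits → 020° and 45.89588′; 20 + 45.89588/60 = 20.7649313
  E ⇒ keep positive
Point 6:
  Lat: degrees = first 2 digits = 67, minutes = 47.3334; 67 + 47.3334/60 = 67.7888900
  S → negative
  λ: degrees = first 3 digits = 56, minutes = 40.81004; 56 + 40.81004/60 = 56.6801673
  hemisphere W, so the sign is −

1. 0.975556, -40.958861
2. 23.843980, -172.775809
3. 16.423922, -0.422290
4. 88.419542, 48.596357
5. 13.760345, 20.764931
6. -67.788890, -56.680167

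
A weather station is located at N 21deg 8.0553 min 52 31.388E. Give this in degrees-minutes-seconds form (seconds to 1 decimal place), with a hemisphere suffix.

Latitude: fractional minutes 0.05530 × 60 = 3.318″
Lon: fractional minutes 0.38800 × 60 = 23.280″

21°08′3.3″ N, 52°31′23.3″ E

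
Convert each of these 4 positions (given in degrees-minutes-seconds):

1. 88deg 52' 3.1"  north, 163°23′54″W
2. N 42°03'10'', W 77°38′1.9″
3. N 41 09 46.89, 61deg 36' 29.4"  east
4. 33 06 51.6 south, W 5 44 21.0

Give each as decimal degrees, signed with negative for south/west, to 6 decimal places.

1. 88.867528, -163.398333
2. 42.052778, -77.633861
3. 41.163025, 61.608167
4. -33.114333, -5.739167

Point 1:
  Lat: 88 + 52/60 + 3.1/3600 = 88.8675278
  N ⇒ keep positive
  λ: 163 + 23/60 + 54/3600 = 163.3983333
  W → negative
Point 2:
  φ: 3′ + 10″ = 3.16667′; 42 + 3.16667/60 = 42.0527778
  N → positive
  Lon: 77° + 38/60 + 1.9/3600 = 77 + 0.633333 + 0.000528 = 77.6338611
  W → negative
Point 3:
  Latitude: 9′ + 46.89″ = 9.78150′; 41 + 9.78150/60 = 41.1630250
  N ⇒ keep positive
  Longitude: 61 + 36/60 + 29.4/3600 = 61.6081667
  E ⇒ keep positive
Point 4:
  φ: 33 + 6/60 + 51.6/3600 = 33.1143333
  S ⇒ negate
  λ: 44′ + 21″ = 44.35000′; 5 + 44.35000/60 = 5.7391667
  hemisphere W, so the sign is −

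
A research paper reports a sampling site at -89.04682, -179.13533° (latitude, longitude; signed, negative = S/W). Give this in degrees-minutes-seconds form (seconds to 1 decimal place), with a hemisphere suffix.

Latitude is negative → S; |value| = 89.046820
φ: 0.046820° → 2.80920′; 0.80920 × 60 = 48.552″
Longitude is negative → W; |value| = 179.135330
λ: 0.135330 × 60 = 8.11980′ → 8′, remainder × 60 = 7.188″

89°02′48.6″ S, 179°08′7.2″ W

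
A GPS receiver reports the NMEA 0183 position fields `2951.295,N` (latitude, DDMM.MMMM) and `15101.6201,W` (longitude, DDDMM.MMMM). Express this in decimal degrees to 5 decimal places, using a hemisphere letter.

Latitude: degrees = first 2 digits = 29, minutes = 51.295; 29 + 51.295/60 = 29.854917
Lon: degrees = first 3 digits = 151, minutes = 1.6201; 151 + 1.6201/60 = 151.027002

29.85492° N, 151.02700° W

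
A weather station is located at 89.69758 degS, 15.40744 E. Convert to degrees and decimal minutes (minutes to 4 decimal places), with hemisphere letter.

89° 41.8548′ S, 15° 24.4464′ E

Lat: 89° + 0.697580 × 60 = 89° 41.854800′
Lon: 15° + 0.407440 × 60 = 15° 24.446400′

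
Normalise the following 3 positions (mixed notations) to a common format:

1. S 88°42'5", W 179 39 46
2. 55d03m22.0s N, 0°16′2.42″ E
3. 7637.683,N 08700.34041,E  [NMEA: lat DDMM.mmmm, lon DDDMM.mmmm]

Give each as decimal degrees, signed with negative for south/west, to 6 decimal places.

Point 1:
  Lat: 88 + 42/60 + 5/3600 = 88.7013889
  hemisphere S, so the sign is −
  Lon: 39′ + 46″ = 39.76667′; 179 + 39.76667/60 = 179.6627778
  W ⇒ negate
Point 2:
  Lat: 3′ + 22″ = 3.36667′; 55 + 3.36667/60 = 55.0561111
  N ⇒ keep positive
  Longitude: 0 + 16/60 + 2.42/3600 = 0.2673389
  E ⇒ keep positive
Point 3:
  φ: degrees = first 2 digits = 76, minutes = 37.683; 76 + 37.683/60 = 76.6280500
  N ⇒ keep positive
  Lon: split at 3 digits → 087° and 0.34041′; 87 + 0.34041/60 = 87.0056735
  E → positive

1. -88.701389, -179.662778
2. 55.056111, 0.267339
3. 76.628050, 87.005674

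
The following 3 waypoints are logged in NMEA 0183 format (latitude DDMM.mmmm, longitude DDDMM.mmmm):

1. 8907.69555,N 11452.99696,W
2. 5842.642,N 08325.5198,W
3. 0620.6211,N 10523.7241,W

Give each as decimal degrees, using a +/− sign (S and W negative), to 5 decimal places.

1. 89.12826, -114.88328
2. 58.71070, -83.42533
3. 6.34369, -105.39540

Point 1:
  Latitude: degrees = first 2 digits = 89, minutes = 7.69555; 89 + 7.69555/60 = 89.128259
  N → positive
  λ: degrees = first 3 digits = 114, minutes = 52.99696; 114 + 52.99696/60 = 114.883283
  W → negative
Point 2:
  φ: degrees = first 2 digits = 58, minutes = 42.642; 58 + 42.642/60 = 58.710700
  N ⇒ keep positive
  Lon: degrees = first 3 digits = 83, minutes = 25.5198; 83 + 25.5198/60 = 83.425330
  W ⇒ negate
Point 3:
  φ: degrees = first 2 digits = 6, minutes = 20.6211; 6 + 20.6211/60 = 6.343685
  N ⇒ keep positive
  Lon: degrees = first 3 digits = 105, minutes = 23.7241; 105 + 23.7241/60 = 105.395402
  hemisphere W, so the sign is −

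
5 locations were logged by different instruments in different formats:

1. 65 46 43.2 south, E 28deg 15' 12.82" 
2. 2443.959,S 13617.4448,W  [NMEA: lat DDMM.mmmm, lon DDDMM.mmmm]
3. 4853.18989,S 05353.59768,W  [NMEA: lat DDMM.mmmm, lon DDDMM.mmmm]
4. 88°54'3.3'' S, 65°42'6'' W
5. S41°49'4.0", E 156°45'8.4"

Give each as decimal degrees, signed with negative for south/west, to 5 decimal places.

1. -65.77867, 28.25356
2. -24.73265, -136.29075
3. -48.88650, -53.89329
4. -88.90092, -65.70167
5. -41.81778, 156.75233

Point 1:
  φ: 65 + 46/60 + 43.2/3600 = 65.778667
  S → negative
  Longitude: 15′ + 12.82″ = 15.21367′; 28 + 15.21367/60 = 28.253561
  E ⇒ keep positive
Point 2:
  φ: split at 2 digits → 24° and 43.959′; 24 + 43.959/60 = 24.732650
  S → negative
  λ: degrees = first 3 digits = 136, minutes = 17.4448; 136 + 17.4448/60 = 136.290747
  hemisphere W, so the sign is −
Point 3:
  φ: degrees = first 2 digits = 48, minutes = 53.18989; 48 + 53.18989/60 = 48.886498
  S ⇒ negate
  λ: split at 3 digits → 053° and 53.59768′; 53 + 53.59768/60 = 53.893295
  W → negative
Point 4:
  φ: 88° + 54/60 + 3.3/3600 = 88 + 0.900000 + 0.000917 = 88.900917
  S → negative
  Lon: 65 + 42/60 + 6/3600 = 65.701667
  W → negative
Point 5:
  Lat: 41 + 49/60 + 4/3600 = 41.817778
  hemisphere S, so the sign is −
  λ: 156° + 45/60 + 8.4/3600 = 156 + 0.750000 + 0.002333 = 156.752333
  E → positive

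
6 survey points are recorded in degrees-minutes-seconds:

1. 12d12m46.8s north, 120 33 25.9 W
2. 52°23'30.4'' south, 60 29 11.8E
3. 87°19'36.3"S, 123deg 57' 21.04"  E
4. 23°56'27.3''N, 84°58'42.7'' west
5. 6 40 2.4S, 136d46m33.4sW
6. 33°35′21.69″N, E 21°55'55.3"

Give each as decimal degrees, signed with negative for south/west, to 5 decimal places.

Point 1:
  Latitude: 12′ + 46.8″ = 12.78000′; 12 + 12.78000/60 = 12.213000
  N → positive
  Longitude: 120° + 33/60 + 25.9/3600 = 120 + 0.550000 + 0.007194 = 120.557194
  W → negative
Point 2:
  Latitude: 52° + 23/60 + 30.4/3600 = 52 + 0.383333 + 0.008444 = 52.391778
  S ⇒ negate
  Lon: 29′ + 11.8″ = 29.19667′; 60 + 29.19667/60 = 60.486611
  E → positive
Point 3:
  φ: 87 + 19/60 + 36.3/3600 = 87.326750
  hemisphere S, so the sign is −
  Lon: 123 + 57/60 + 21.04/3600 = 123.955844
  E ⇒ keep positive
Point 4:
  Lat: 23 + 56/60 + 27.3/3600 = 23.940917
  N ⇒ keep positive
  Longitude: 84 + 58/60 + 42.7/3600 = 84.978528
  hemisphere W, so the sign is −
Point 5:
  Lat: 6° + 40/60 + 2.4/3600 = 6 + 0.666667 + 0.000667 = 6.667333
  hemisphere S, so the sign is −
  Longitude: 136° + 46/60 + 33.4/3600 = 136 + 0.766667 + 0.009278 = 136.775944
  hemisphere W, so the sign is −
Point 6:
  Latitude: 33° + 35/60 + 21.69/3600 = 33 + 0.583333 + 0.006025 = 33.589358
  N → positive
  Longitude: 21 + 55/60 + 55.3/3600 = 21.932028
  E ⇒ keep positive

1. 12.21300, -120.55719
2. -52.39178, 60.48661
3. -87.32675, 123.95584
4. 23.94092, -84.97853
5. -6.66733, -136.77594
6. 33.58936, 21.93203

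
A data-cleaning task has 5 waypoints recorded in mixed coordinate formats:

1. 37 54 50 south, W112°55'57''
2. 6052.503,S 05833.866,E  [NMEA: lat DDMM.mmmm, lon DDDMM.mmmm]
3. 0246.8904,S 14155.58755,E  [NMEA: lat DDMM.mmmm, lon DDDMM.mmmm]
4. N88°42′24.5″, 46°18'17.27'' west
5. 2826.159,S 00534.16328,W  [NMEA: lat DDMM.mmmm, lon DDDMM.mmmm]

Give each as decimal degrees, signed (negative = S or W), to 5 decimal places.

1. -37.91389, -112.93250
2. -60.87505, 58.56443
3. -2.78151, 141.92646
4. 88.70681, -46.30480
5. -28.43598, -5.56939

Point 1:
  φ: 54′ + 50″ = 54.83333′; 37 + 54.83333/60 = 37.913889
  S → negative
  λ: 55′ + 57″ = 55.95000′; 112 + 55.95000/60 = 112.932500
  hemisphere W, so the sign is −
Point 2:
  Lat: degrees = first 2 digits = 60, minutes = 52.503; 60 + 52.503/60 = 60.875050
  S → negative
  Longitude: split at 3 digits → 058° and 33.866′; 58 + 33.866/60 = 58.564433
  E ⇒ keep positive
Point 3:
  Lat: degrees = first 2 digits = 2, minutes = 46.8904; 2 + 46.8904/60 = 2.781507
  hemisphere S, so the sign is −
  Lon: split at 3 digits → 141° and 55.58755′; 141 + 55.58755/60 = 141.926459
  E ⇒ keep positive
Point 4:
  φ: 88 + 42/60 + 24.5/3600 = 88.706806
  N → positive
  λ: 18′ + 17.27″ = 18.28783′; 46 + 18.28783/60 = 46.304797
  hemisphere W, so the sign is −
Point 5:
  Latitude: split at 2 digits → 28° and 26.159′; 28 + 26.159/60 = 28.435983
  S ⇒ negate
  Lon: split at 3 digits → 005° and 34.16328′; 5 + 34.16328/60 = 5.569388
  W ⇒ negate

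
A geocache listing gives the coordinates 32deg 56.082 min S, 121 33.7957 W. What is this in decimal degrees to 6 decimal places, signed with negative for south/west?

φ: 32 + 56.082/60 = 32.9347000
S → negative
λ: 33.7957′ = 0.563262°; total 121.5632617
W → negative

-32.934700, -121.563262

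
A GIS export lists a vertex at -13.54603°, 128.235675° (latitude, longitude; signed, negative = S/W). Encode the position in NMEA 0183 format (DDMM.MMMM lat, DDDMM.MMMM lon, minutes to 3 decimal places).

Latitude is negative → S; |value| = 13.546030
Latitude: 13° + 0.546030 × 60 = 13° 32.76180′
λ: 128° + 0.235675 × 60 = 128° 14.14050′

1332.762,S / 12814.141,E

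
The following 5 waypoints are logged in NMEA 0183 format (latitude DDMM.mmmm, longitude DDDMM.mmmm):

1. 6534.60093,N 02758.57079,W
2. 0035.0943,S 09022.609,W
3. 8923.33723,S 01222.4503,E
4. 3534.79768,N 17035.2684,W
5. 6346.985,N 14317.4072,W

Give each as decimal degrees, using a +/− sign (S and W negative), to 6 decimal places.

Point 1:
  Lat: degrees = first 2 digits = 65, minutes = 34.60093; 65 + 34.60093/60 = 65.5766822
  N ⇒ keep positive
  λ: degrees = first 3 digits = 27, minutes = 58.57079; 27 + 58.57079/60 = 27.9761798
  W → negative
Point 2:
  Lat: split at 2 digits → 00° and 35.0943′; 0 + 35.0943/60 = 0.5849050
  S ⇒ negate
  λ: split at 3 digits → 090° and 22.609′; 90 + 22.609/60 = 90.3768167
  W ⇒ negate
Point 3:
  φ: split at 2 digits → 89° and 23.33723′; 89 + 23.33723/60 = 89.3889538
  hemisphere S, so the sign is −
  λ: split at 3 digits → 012° and 22.4503′; 12 + 22.4503/60 = 12.3741717
  E ⇒ keep positive
Point 4:
  Lat: split at 2 digits → 35° and 34.79768′; 35 + 34.79768/60 = 35.5799613
  N → positive
  Longitude: split at 3 digits → 170° and 35.2684′; 170 + 35.2684/60 = 170.5878067
  hemisphere W, so the sign is −
Point 5:
  φ: split at 2 digits → 63° and 46.985′; 63 + 46.985/60 = 63.7830833
  N ⇒ keep positive
  Longitude: split at 3 digits → 143° and 17.4072′; 143 + 17.4072/60 = 143.2901200
  W ⇒ negate

1. 65.576682, -27.976180
2. -0.584905, -90.376817
3. -89.388954, 12.374172
4. 35.579961, -170.587807
5. 63.783083, -143.290120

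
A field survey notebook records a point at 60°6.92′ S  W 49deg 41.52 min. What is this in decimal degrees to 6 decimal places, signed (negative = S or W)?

φ: 6.92′ = 0.115333°; total 60.1153333
S ⇒ negate
λ: 41.52′ = 0.692000°; total 49.6920000
W → negative

-60.115333, -49.692000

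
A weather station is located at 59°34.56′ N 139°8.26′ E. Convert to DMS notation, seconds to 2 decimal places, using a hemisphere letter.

59°34′33.60″ N, 139°08′15.60″ E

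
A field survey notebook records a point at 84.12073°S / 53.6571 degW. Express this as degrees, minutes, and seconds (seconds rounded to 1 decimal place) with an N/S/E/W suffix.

84°07′14.6″ S, 53°39′25.6″ W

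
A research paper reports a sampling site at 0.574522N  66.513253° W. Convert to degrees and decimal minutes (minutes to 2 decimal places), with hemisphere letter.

Latitude: fractional part 0.574522 → 34.4713 minutes
Lon: fractional part 0.513253 → 30.7952 minutes

0° 34.47′ N, 66° 30.80′ W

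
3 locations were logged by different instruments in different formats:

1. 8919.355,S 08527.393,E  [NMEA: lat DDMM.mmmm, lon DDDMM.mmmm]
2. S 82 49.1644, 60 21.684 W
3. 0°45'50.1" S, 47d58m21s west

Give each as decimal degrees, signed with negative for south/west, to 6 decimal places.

1. -89.322583, 85.456550
2. -82.819407, -60.361400
3. -0.763917, -47.972500

Point 1:
  Latitude: degrees = first 2 digits = 89, minutes = 19.355; 89 + 19.355/60 = 89.3225833
  S ⇒ negate
  Lon: split at 3 digits → 085° and 27.393′; 85 + 27.393/60 = 85.4565500
  E ⇒ keep positive
Point 2:
  Latitude: 49.1644′ = 0.819407°; total 82.8194067
  S → negative
  Lon: 21.684′ = 0.361400°; total 60.3614000
  W ⇒ negate
Point 3:
  φ: 0 + 45/60 + 50.1/3600 = 0.7639167
  S ⇒ negate
  λ: 47° + 58/60 + 21/3600 = 47 + 0.966667 + 0.005833 = 47.9725000
  hemisphere W, so the sign is −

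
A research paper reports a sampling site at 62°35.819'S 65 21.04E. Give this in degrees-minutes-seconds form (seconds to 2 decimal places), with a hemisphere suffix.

Latitude: 35.81900′ → 35′ and 0.81900 × 60 = 49.1400″
Lon: fractional minutes 0.04000 × 60 = 2.4000″

62°35′49.14″ S, 65°21′2.40″ E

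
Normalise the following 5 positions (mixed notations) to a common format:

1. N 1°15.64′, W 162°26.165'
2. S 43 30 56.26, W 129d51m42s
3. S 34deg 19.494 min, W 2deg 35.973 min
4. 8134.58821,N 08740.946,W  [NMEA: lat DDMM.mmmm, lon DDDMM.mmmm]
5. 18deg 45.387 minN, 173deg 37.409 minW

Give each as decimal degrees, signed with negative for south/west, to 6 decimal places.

Point 1:
  Lat: 15.64′ = 0.260667°; total 1.2606667
  N → positive
  λ: 162 + 26.165/60 = 162.4360833
  W ⇒ negate
Point 2:
  φ: 43 + 30/60 + 56.26/3600 = 43.5156278
  S ⇒ negate
  Lon: 51′ + 42″ = 51.70000′; 129 + 51.70000/60 = 129.8616667
  W → negative
Point 3:
  Lat: 19.494′ = 0.324900°; total 34.3249000
  hemisphere S, so the sign is −
  λ: 35.973′ = 0.599550°; total 2.5995500
  W → negative
Point 4:
  φ: split at 2 digits → 81° and 34.58821′; 81 + 34.58821/60 = 81.5764702
  N → positive
  λ: degrees = first 3 digits = 87, minutes = 40.946; 87 + 40.946/60 = 87.6824333
  W → negative
Point 5:
  φ: 18 + 45.387/60 = 18.7564500
  N ⇒ keep positive
  Lon: 37.409′ = 0.623483°; total 173.6234833
  W → negative

1. 1.260667, -162.436083
2. -43.515628, -129.861667
3. -34.324900, -2.599550
4. 81.576470, -87.682433
5. 18.756450, -173.623483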